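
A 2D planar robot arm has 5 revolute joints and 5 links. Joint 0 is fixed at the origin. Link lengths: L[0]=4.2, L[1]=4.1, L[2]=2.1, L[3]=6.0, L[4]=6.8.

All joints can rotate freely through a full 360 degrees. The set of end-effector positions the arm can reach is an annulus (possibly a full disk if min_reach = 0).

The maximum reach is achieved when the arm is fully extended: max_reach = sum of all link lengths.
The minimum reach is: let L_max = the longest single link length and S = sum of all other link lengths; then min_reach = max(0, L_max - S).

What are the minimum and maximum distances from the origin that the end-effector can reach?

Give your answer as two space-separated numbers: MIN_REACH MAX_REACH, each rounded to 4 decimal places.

Link lengths: [4.2, 4.1, 2.1, 6.0, 6.8]
max_reach = 4.2 + 4.1 + 2.1 + 6 + 6.8 = 23.2
L_max = max([4.2, 4.1, 2.1, 6.0, 6.8]) = 6.8
S (sum of others) = 23.2 - 6.8 = 16.4
min_reach = max(0, 6.8 - 16.4) = max(0, -9.6) = 0

Answer: 0.0000 23.2000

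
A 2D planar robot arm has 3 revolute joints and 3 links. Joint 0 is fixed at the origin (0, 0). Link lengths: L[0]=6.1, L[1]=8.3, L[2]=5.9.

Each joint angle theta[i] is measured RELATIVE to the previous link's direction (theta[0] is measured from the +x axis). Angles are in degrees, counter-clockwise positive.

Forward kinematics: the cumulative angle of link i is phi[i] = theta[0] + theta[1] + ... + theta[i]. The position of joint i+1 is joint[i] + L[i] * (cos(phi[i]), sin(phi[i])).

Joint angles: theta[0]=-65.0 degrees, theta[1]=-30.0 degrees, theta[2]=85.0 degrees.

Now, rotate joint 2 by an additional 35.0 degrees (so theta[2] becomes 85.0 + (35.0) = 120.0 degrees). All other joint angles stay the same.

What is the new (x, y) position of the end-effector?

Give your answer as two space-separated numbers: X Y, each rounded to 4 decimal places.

Answer: 7.2018 -11.3034

Derivation:
joint[0] = (0.0000, 0.0000)  (base)
link 0: phi[0] = -65 = -65 deg
  cos(-65 deg) = 0.4226, sin(-65 deg) = -0.9063
  joint[1] = (0.0000, 0.0000) + 6.1 * (0.4226, -0.9063) = (0.0000 + 2.5780, 0.0000 + -5.5285) = (2.5780, -5.5285)
link 1: phi[1] = -65 + -30 = -95 deg
  cos(-95 deg) = -0.0872, sin(-95 deg) = -0.9962
  joint[2] = (2.5780, -5.5285) + 8.3 * (-0.0872, -0.9962) = (2.5780 + -0.7234, -5.5285 + -8.2684) = (1.8546, -13.7969)
link 2: phi[2] = -65 + -30 + 120 = 25 deg
  cos(25 deg) = 0.9063, sin(25 deg) = 0.4226
  joint[3] = (1.8546, -13.7969) + 5.9 * (0.9063, 0.4226) = (1.8546 + 5.3472, -13.7969 + 2.4934) = (7.2018, -11.3034)
End effector: (7.2018, -11.3034)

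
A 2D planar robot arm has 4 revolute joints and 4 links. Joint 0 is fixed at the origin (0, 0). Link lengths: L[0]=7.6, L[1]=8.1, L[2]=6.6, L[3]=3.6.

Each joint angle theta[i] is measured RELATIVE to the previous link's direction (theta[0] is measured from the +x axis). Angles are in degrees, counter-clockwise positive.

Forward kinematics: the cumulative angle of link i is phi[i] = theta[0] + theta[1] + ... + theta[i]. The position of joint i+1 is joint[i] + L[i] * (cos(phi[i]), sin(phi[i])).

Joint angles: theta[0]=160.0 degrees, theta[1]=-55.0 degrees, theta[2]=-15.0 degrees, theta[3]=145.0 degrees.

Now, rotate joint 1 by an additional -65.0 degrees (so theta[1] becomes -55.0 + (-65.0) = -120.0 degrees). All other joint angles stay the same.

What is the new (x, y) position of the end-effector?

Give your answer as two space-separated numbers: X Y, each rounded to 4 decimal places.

Answer: 1.4996 11.2203

Derivation:
joint[0] = (0.0000, 0.0000)  (base)
link 0: phi[0] = 160 = 160 deg
  cos(160 deg) = -0.9397, sin(160 deg) = 0.3420
  joint[1] = (0.0000, 0.0000) + 7.6 * (-0.9397, 0.3420) = (0.0000 + -7.1417, 0.0000 + 2.5994) = (-7.1417, 2.5994)
link 1: phi[1] = 160 + -120 = 40 deg
  cos(40 deg) = 0.7660, sin(40 deg) = 0.6428
  joint[2] = (-7.1417, 2.5994) + 8.1 * (0.7660, 0.6428) = (-7.1417 + 6.2050, 2.5994 + 5.2066) = (-0.9367, 7.8059)
link 2: phi[2] = 160 + -120 + -15 = 25 deg
  cos(25 deg) = 0.9063, sin(25 deg) = 0.4226
  joint[3] = (-0.9367, 7.8059) + 6.6 * (0.9063, 0.4226) = (-0.9367 + 5.9816, 7.8059 + 2.7893) = (5.0449, 10.5952)
link 3: phi[3] = 160 + -120 + -15 + 145 = 170 deg
  cos(170 deg) = -0.9848, sin(170 deg) = 0.1736
  joint[4] = (5.0449, 10.5952) + 3.6 * (-0.9848, 0.1736) = (5.0449 + -3.5453, 10.5952 + 0.6251) = (1.4996, 11.2203)
End effector: (1.4996, 11.2203)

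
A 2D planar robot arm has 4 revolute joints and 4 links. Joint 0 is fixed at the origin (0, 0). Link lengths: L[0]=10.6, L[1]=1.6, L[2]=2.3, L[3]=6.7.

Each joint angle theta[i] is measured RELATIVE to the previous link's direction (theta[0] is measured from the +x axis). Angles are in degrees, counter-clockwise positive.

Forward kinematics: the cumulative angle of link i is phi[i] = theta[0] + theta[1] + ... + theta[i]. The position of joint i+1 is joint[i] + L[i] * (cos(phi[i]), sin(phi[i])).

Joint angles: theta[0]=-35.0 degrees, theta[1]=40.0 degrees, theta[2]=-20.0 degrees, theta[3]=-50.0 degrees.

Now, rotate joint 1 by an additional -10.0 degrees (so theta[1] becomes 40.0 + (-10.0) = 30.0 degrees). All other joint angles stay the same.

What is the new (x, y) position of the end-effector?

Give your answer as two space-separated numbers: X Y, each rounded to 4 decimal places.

joint[0] = (0.0000, 0.0000)  (base)
link 0: phi[0] = -35 = -35 deg
  cos(-35 deg) = 0.8192, sin(-35 deg) = -0.5736
  joint[1] = (0.0000, 0.0000) + 10.6 * (0.8192, -0.5736) = (0.0000 + 8.6830, 0.0000 + -6.0799) = (8.6830, -6.0799)
link 1: phi[1] = -35 + 30 = -5 deg
  cos(-5 deg) = 0.9962, sin(-5 deg) = -0.0872
  joint[2] = (8.6830, -6.0799) + 1.6 * (0.9962, -0.0872) = (8.6830 + 1.5939, -6.0799 + -0.1394) = (10.2769, -6.2194)
link 2: phi[2] = -35 + 30 + -20 = -25 deg
  cos(-25 deg) = 0.9063, sin(-25 deg) = -0.4226
  joint[3] = (10.2769, -6.2194) + 2.3 * (0.9063, -0.4226) = (10.2769 + 2.0845, -6.2194 + -0.9720) = (12.3614, -7.1914)
link 3: phi[3] = -35 + 30 + -20 + -50 = -75 deg
  cos(-75 deg) = 0.2588, sin(-75 deg) = -0.9659
  joint[4] = (12.3614, -7.1914) + 6.7 * (0.2588, -0.9659) = (12.3614 + 1.7341, -7.1914 + -6.4717) = (14.0955, -13.6631)
End effector: (14.0955, -13.6631)

Answer: 14.0955 -13.6631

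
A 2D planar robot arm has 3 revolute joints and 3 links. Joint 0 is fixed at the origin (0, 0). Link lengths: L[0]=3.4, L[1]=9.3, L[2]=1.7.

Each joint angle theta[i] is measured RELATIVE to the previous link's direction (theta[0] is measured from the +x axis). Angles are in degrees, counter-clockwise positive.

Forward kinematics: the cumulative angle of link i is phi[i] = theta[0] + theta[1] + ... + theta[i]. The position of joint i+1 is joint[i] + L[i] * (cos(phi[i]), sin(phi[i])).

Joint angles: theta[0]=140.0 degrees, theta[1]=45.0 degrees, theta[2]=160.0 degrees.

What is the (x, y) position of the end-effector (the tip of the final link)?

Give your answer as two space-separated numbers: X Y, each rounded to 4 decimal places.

Answer: -10.2271 0.9349

Derivation:
joint[0] = (0.0000, 0.0000)  (base)
link 0: phi[0] = 140 = 140 deg
  cos(140 deg) = -0.7660, sin(140 deg) = 0.6428
  joint[1] = (0.0000, 0.0000) + 3.4 * (-0.7660, 0.6428) = (0.0000 + -2.6046, 0.0000 + 2.1855) = (-2.6046, 2.1855)
link 1: phi[1] = 140 + 45 = 185 deg
  cos(185 deg) = -0.9962, sin(185 deg) = -0.0872
  joint[2] = (-2.6046, 2.1855) + 9.3 * (-0.9962, -0.0872) = (-2.6046 + -9.2646, 2.1855 + -0.8105) = (-11.8692, 1.3749)
link 2: phi[2] = 140 + 45 + 160 = 345 deg
  cos(345 deg) = 0.9659, sin(345 deg) = -0.2588
  joint[3] = (-11.8692, 1.3749) + 1.7 * (0.9659, -0.2588) = (-11.8692 + 1.6421, 1.3749 + -0.4400) = (-10.2271, 0.9349)
End effector: (-10.2271, 0.9349)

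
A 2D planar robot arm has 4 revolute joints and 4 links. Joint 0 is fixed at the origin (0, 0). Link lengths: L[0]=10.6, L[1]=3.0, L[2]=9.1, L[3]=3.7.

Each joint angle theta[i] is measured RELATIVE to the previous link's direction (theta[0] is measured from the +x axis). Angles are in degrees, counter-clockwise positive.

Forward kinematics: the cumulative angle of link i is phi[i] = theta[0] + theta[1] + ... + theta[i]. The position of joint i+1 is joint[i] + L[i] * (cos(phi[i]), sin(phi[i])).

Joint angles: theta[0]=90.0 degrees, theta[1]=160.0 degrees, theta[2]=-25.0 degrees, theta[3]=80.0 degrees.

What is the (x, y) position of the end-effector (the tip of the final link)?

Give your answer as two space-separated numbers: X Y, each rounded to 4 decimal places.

joint[0] = (0.0000, 0.0000)  (base)
link 0: phi[0] = 90 = 90 deg
  cos(90 deg) = 0.0000, sin(90 deg) = 1.0000
  joint[1] = (0.0000, 0.0000) + 10.6 * (0.0000, 1.0000) = (0.0000 + 0.0000, 0.0000 + 10.6000) = (0.0000, 10.6000)
link 1: phi[1] = 90 + 160 = 250 deg
  cos(250 deg) = -0.3420, sin(250 deg) = -0.9397
  joint[2] = (0.0000, 10.6000) + 3 * (-0.3420, -0.9397) = (0.0000 + -1.0261, 10.6000 + -2.8191) = (-1.0261, 7.7809)
link 2: phi[2] = 90 + 160 + -25 = 225 deg
  cos(225 deg) = -0.7071, sin(225 deg) = -0.7071
  joint[3] = (-1.0261, 7.7809) + 9.1 * (-0.7071, -0.7071) = (-1.0261 + -6.4347, 7.7809 + -6.4347) = (-7.4607, 1.3463)
link 3: phi[3] = 90 + 160 + -25 + 80 = 305 deg
  cos(305 deg) = 0.5736, sin(305 deg) = -0.8192
  joint[4] = (-7.4607, 1.3463) + 3.7 * (0.5736, -0.8192) = (-7.4607 + 2.1222, 1.3463 + -3.0309) = (-5.3385, -1.6846)
End effector: (-5.3385, -1.6846)

Answer: -5.3385 -1.6846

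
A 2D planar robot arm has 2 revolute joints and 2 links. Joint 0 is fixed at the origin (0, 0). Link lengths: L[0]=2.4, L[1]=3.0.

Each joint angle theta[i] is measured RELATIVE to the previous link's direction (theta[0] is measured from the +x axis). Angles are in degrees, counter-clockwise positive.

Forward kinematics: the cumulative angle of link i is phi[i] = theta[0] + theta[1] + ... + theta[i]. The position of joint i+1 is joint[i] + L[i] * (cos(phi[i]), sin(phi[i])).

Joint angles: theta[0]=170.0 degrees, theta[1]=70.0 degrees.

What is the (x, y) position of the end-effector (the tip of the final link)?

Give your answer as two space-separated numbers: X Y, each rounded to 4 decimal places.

joint[0] = (0.0000, 0.0000)  (base)
link 0: phi[0] = 170 = 170 deg
  cos(170 deg) = -0.9848, sin(170 deg) = 0.1736
  joint[1] = (0.0000, 0.0000) + 2.4 * (-0.9848, 0.1736) = (0.0000 + -2.3635, 0.0000 + 0.4168) = (-2.3635, 0.4168)
link 1: phi[1] = 170 + 70 = 240 deg
  cos(240 deg) = -0.5000, sin(240 deg) = -0.8660
  joint[2] = (-2.3635, 0.4168) + 3 * (-0.5000, -0.8660) = (-2.3635 + -1.5000, 0.4168 + -2.5981) = (-3.8635, -2.1813)
End effector: (-3.8635, -2.1813)

Answer: -3.8635 -2.1813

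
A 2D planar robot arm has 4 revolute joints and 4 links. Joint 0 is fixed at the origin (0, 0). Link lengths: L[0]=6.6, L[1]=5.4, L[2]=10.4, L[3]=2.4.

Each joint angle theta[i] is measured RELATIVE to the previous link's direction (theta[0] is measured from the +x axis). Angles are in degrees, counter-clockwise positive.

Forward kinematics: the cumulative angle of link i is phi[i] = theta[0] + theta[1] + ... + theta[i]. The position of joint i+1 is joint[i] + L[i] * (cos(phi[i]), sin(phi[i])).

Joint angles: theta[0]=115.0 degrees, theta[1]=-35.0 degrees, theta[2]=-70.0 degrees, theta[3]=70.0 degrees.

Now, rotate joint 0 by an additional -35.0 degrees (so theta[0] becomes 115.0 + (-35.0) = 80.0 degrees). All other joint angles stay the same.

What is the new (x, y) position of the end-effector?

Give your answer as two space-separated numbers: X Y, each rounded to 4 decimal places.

joint[0] = (0.0000, 0.0000)  (base)
link 0: phi[0] = 80 = 80 deg
  cos(80 deg) = 0.1736, sin(80 deg) = 0.9848
  joint[1] = (0.0000, 0.0000) + 6.6 * (0.1736, 0.9848) = (0.0000 + 1.1461, 0.0000 + 6.4997) = (1.1461, 6.4997)
link 1: phi[1] = 80 + -35 = 45 deg
  cos(45 deg) = 0.7071, sin(45 deg) = 0.7071
  joint[2] = (1.1461, 6.4997) + 5.4 * (0.7071, 0.7071) = (1.1461 + 3.8184, 6.4997 + 3.8184) = (4.9645, 10.3181)
link 2: phi[2] = 80 + -35 + -70 = -25 deg
  cos(-25 deg) = 0.9063, sin(-25 deg) = -0.4226
  joint[3] = (4.9645, 10.3181) + 10.4 * (0.9063, -0.4226) = (4.9645 + 9.4256, 10.3181 + -4.3952) = (14.3901, 5.9229)
link 3: phi[3] = 80 + -35 + -70 + 70 = 45 deg
  cos(45 deg) = 0.7071, sin(45 deg) = 0.7071
  joint[4] = (14.3901, 5.9229) + 2.4 * (0.7071, 0.7071) = (14.3901 + 1.6971, 5.9229 + 1.6971) = (16.0871, 7.6199)
End effector: (16.0871, 7.6199)

Answer: 16.0871 7.6199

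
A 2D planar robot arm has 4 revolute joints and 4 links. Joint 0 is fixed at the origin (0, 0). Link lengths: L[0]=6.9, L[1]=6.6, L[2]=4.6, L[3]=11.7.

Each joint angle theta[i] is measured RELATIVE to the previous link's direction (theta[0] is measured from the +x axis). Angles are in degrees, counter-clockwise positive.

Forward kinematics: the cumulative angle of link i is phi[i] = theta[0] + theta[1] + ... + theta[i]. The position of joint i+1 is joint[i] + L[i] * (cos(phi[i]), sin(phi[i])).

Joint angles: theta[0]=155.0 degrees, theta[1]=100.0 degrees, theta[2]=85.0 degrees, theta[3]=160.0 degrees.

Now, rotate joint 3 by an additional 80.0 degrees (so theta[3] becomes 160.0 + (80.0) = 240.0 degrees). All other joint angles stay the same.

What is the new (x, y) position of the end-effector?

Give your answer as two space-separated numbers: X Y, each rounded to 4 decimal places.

Answer: -12.6019 -12.5530

Derivation:
joint[0] = (0.0000, 0.0000)  (base)
link 0: phi[0] = 155 = 155 deg
  cos(155 deg) = -0.9063, sin(155 deg) = 0.4226
  joint[1] = (0.0000, 0.0000) + 6.9 * (-0.9063, 0.4226) = (0.0000 + -6.2535, 0.0000 + 2.9161) = (-6.2535, 2.9161)
link 1: phi[1] = 155 + 100 = 255 deg
  cos(255 deg) = -0.2588, sin(255 deg) = -0.9659
  joint[2] = (-6.2535, 2.9161) + 6.6 * (-0.2588, -0.9659) = (-6.2535 + -1.7082, 2.9161 + -6.3751) = (-7.9617, -3.4590)
link 2: phi[2] = 155 + 100 + 85 = 340 deg
  cos(340 deg) = 0.9397, sin(340 deg) = -0.3420
  joint[3] = (-7.9617, -3.4590) + 4.6 * (0.9397, -0.3420) = (-7.9617 + 4.3226, -3.4590 + -1.5733) = (-3.6391, -5.0323)
link 3: phi[3] = 155 + 100 + 85 + 240 = 580 deg
  cos(580 deg) = -0.7660, sin(580 deg) = -0.6428
  joint[4] = (-3.6391, -5.0323) + 11.7 * (-0.7660, -0.6428) = (-3.6391 + -8.9627, -5.0323 + -7.5206) = (-12.6019, -12.5530)
End effector: (-12.6019, -12.5530)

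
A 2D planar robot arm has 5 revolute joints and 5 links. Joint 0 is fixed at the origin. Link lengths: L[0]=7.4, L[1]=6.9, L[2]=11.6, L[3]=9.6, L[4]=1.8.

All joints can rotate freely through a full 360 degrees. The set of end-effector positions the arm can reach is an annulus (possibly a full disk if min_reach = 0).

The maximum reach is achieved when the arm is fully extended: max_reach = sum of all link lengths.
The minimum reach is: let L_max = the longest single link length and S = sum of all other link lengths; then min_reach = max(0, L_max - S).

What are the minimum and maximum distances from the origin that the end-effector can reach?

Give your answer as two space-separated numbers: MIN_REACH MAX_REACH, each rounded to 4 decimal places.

Answer: 0.0000 37.3000

Derivation:
Link lengths: [7.4, 6.9, 11.6, 9.6, 1.8]
max_reach = 7.4 + 6.9 + 11.6 + 9.6 + 1.8 = 37.3
L_max = max([7.4, 6.9, 11.6, 9.6, 1.8]) = 11.6
S (sum of others) = 37.3 - 11.6 = 25.7
min_reach = max(0, 11.6 - 25.7) = max(0, -14.1) = 0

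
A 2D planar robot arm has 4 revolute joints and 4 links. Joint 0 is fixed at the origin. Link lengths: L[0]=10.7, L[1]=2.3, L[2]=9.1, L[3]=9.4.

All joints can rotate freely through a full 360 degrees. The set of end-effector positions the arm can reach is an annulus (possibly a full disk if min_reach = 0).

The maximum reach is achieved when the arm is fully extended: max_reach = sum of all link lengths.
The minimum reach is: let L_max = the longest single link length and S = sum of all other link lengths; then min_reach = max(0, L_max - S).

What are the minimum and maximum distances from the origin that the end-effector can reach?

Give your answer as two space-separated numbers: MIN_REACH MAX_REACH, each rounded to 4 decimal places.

Link lengths: [10.7, 2.3, 9.1, 9.4]
max_reach = 10.7 + 2.3 + 9.1 + 9.4 = 31.5
L_max = max([10.7, 2.3, 9.1, 9.4]) = 10.7
S (sum of others) = 31.5 - 10.7 = 20.8
min_reach = max(0, 10.7 - 20.8) = max(0, -10.1) = 0

Answer: 0.0000 31.5000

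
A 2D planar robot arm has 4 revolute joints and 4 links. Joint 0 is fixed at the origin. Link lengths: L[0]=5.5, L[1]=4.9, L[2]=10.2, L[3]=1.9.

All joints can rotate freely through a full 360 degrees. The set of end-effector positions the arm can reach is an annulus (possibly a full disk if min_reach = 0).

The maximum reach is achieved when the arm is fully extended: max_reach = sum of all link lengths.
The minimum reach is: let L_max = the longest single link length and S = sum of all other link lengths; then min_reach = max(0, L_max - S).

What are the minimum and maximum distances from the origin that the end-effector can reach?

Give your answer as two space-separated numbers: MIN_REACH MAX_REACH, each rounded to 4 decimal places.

Link lengths: [5.5, 4.9, 10.2, 1.9]
max_reach = 5.5 + 4.9 + 10.2 + 1.9 = 22.5
L_max = max([5.5, 4.9, 10.2, 1.9]) = 10.2
S (sum of others) = 22.5 - 10.2 = 12.3
min_reach = max(0, 10.2 - 12.3) = max(0, -2.1) = 0

Answer: 0.0000 22.5000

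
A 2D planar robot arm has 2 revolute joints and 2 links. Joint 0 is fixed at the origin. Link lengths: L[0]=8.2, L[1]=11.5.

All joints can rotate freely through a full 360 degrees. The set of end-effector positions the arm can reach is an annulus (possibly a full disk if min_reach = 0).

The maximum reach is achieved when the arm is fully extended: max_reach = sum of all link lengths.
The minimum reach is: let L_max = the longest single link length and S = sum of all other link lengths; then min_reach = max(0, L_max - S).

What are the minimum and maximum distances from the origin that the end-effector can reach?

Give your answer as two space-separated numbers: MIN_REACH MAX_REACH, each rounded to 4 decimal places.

Answer: 3.3000 19.7000

Derivation:
Link lengths: [8.2, 11.5]
max_reach = 8.2 + 11.5 = 19.7
L_max = max([8.2, 11.5]) = 11.5
S (sum of others) = 19.7 - 11.5 = 8.2
min_reach = max(0, 11.5 - 8.2) = max(0, 3.3) = 3.3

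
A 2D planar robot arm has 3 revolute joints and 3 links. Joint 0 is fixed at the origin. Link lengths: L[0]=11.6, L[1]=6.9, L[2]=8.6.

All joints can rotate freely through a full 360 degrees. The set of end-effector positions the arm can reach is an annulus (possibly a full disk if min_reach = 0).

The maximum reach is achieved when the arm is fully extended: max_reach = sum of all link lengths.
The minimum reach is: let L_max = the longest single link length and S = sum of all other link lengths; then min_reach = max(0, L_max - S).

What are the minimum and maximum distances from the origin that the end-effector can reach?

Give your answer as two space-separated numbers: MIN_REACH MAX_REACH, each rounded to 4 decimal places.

Answer: 0.0000 27.1000

Derivation:
Link lengths: [11.6, 6.9, 8.6]
max_reach = 11.6 + 6.9 + 8.6 = 27.1
L_max = max([11.6, 6.9, 8.6]) = 11.6
S (sum of others) = 27.1 - 11.6 = 15.5
min_reach = max(0, 11.6 - 15.5) = max(0, -3.9) = 0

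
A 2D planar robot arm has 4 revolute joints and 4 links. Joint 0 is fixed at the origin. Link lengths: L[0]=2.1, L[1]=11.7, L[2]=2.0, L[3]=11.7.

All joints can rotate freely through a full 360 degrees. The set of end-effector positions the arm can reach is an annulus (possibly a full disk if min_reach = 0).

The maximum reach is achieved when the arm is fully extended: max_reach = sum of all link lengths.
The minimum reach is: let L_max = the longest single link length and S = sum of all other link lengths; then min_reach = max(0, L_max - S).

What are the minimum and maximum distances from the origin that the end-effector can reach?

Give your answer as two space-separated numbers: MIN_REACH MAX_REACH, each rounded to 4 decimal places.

Answer: 0.0000 27.5000

Derivation:
Link lengths: [2.1, 11.7, 2.0, 11.7]
max_reach = 2.1 + 11.7 + 2 + 11.7 = 27.5
L_max = max([2.1, 11.7, 2.0, 11.7]) = 11.7
S (sum of others) = 27.5 - 11.7 = 15.8
min_reach = max(0, 11.7 - 15.8) = max(0, -4.1) = 0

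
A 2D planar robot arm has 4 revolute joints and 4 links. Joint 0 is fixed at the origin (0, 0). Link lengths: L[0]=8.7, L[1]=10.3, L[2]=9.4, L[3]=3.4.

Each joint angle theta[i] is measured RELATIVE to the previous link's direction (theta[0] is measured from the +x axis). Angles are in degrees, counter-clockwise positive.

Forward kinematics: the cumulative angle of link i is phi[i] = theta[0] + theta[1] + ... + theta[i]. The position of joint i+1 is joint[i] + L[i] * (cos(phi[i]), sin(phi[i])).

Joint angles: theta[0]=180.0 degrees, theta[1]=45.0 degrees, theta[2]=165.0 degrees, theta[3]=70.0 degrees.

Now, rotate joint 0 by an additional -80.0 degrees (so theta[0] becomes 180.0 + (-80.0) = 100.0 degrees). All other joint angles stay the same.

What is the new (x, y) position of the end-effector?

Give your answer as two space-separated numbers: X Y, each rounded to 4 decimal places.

joint[0] = (0.0000, 0.0000)  (base)
link 0: phi[0] = 100 = 100 deg
  cos(100 deg) = -0.1736, sin(100 deg) = 0.9848
  joint[1] = (0.0000, 0.0000) + 8.7 * (-0.1736, 0.9848) = (0.0000 + -1.5107, 0.0000 + 8.5678) = (-1.5107, 8.5678)
link 1: phi[1] = 100 + 45 = 145 deg
  cos(145 deg) = -0.8192, sin(145 deg) = 0.5736
  joint[2] = (-1.5107, 8.5678) + 10.3 * (-0.8192, 0.5736) = (-1.5107 + -8.4373, 8.5678 + 5.9078) = (-9.9480, 14.4757)
link 2: phi[2] = 100 + 45 + 165 = 310 deg
  cos(310 deg) = 0.6428, sin(310 deg) = -0.7660
  joint[3] = (-9.9480, 14.4757) + 9.4 * (0.6428, -0.7660) = (-9.9480 + 6.0422, 14.4757 + -7.2008) = (-3.9058, 7.2748)
link 3: phi[3] = 100 + 45 + 165 + 70 = 380 deg
  cos(380 deg) = 0.9397, sin(380 deg) = 0.3420
  joint[4] = (-3.9058, 7.2748) + 3.4 * (0.9397, 0.3420) = (-3.9058 + 3.1950, 7.2748 + 1.1629) = (-0.7108, 8.4377)
End effector: (-0.7108, 8.4377)

Answer: -0.7108 8.4377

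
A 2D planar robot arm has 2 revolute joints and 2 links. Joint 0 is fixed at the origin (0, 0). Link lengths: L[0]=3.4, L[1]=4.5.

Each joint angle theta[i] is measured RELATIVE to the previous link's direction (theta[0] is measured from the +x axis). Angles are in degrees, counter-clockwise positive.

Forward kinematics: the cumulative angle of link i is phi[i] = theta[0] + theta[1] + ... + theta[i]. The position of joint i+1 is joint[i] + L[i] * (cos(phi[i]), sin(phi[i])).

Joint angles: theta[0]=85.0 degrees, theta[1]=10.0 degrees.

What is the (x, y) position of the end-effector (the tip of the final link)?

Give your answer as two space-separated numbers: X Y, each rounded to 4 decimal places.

Answer: -0.0959 7.8699

Derivation:
joint[0] = (0.0000, 0.0000)  (base)
link 0: phi[0] = 85 = 85 deg
  cos(85 deg) = 0.0872, sin(85 deg) = 0.9962
  joint[1] = (0.0000, 0.0000) + 3.4 * (0.0872, 0.9962) = (0.0000 + 0.2963, 0.0000 + 3.3871) = (0.2963, 3.3871)
link 1: phi[1] = 85 + 10 = 95 deg
  cos(95 deg) = -0.0872, sin(95 deg) = 0.9962
  joint[2] = (0.2963, 3.3871) + 4.5 * (-0.0872, 0.9962) = (0.2963 + -0.3922, 3.3871 + 4.4829) = (-0.0959, 7.8699)
End effector: (-0.0959, 7.8699)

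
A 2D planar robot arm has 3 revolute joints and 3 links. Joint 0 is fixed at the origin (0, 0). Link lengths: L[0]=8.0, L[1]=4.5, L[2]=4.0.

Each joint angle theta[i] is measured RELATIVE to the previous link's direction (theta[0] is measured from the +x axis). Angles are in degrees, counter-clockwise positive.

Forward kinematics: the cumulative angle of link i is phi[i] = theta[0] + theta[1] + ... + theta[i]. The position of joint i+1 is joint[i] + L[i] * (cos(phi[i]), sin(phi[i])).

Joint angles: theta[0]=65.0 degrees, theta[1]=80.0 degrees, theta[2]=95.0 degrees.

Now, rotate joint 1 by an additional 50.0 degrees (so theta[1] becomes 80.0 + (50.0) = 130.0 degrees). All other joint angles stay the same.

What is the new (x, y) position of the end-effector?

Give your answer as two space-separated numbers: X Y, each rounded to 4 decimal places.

Answer: 0.4024 2.3270

Derivation:
joint[0] = (0.0000, 0.0000)  (base)
link 0: phi[0] = 65 = 65 deg
  cos(65 deg) = 0.4226, sin(65 deg) = 0.9063
  joint[1] = (0.0000, 0.0000) + 8 * (0.4226, 0.9063) = (0.0000 + 3.3809, 0.0000 + 7.2505) = (3.3809, 7.2505)
link 1: phi[1] = 65 + 130 = 195 deg
  cos(195 deg) = -0.9659, sin(195 deg) = -0.2588
  joint[2] = (3.3809, 7.2505) + 4.5 * (-0.9659, -0.2588) = (3.3809 + -4.3467, 7.2505 + -1.1647) = (-0.9657, 6.0858)
link 2: phi[2] = 65 + 130 + 95 = 290 deg
  cos(290 deg) = 0.3420, sin(290 deg) = -0.9397
  joint[3] = (-0.9657, 6.0858) + 4 * (0.3420, -0.9397) = (-0.9657 + 1.3681, 6.0858 + -3.7588) = (0.4024, 2.3270)
End effector: (0.4024, 2.3270)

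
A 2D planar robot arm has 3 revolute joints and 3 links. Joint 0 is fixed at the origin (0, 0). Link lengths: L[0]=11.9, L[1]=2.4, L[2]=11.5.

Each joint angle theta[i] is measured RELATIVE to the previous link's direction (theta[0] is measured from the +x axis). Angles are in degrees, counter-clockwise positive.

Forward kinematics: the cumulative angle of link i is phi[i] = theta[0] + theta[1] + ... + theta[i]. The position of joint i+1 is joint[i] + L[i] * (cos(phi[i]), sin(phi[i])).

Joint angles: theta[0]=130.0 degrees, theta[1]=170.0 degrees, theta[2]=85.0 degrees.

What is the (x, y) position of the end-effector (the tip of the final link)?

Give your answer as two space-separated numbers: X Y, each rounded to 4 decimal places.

Answer: 3.9734 11.8976

Derivation:
joint[0] = (0.0000, 0.0000)  (base)
link 0: phi[0] = 130 = 130 deg
  cos(130 deg) = -0.6428, sin(130 deg) = 0.7660
  joint[1] = (0.0000, 0.0000) + 11.9 * (-0.6428, 0.7660) = (0.0000 + -7.6492, 0.0000 + 9.1159) = (-7.6492, 9.1159)
link 1: phi[1] = 130 + 170 = 300 deg
  cos(300 deg) = 0.5000, sin(300 deg) = -0.8660
  joint[2] = (-7.6492, 9.1159) + 2.4 * (0.5000, -0.8660) = (-7.6492 + 1.2000, 9.1159 + -2.0785) = (-6.4492, 7.0375)
link 2: phi[2] = 130 + 170 + 85 = 385 deg
  cos(385 deg) = 0.9063, sin(385 deg) = 0.4226
  joint[3] = (-6.4492, 7.0375) + 11.5 * (0.9063, 0.4226) = (-6.4492 + 10.4225, 7.0375 + 4.8601) = (3.9734, 11.8976)
End effector: (3.9734, 11.8976)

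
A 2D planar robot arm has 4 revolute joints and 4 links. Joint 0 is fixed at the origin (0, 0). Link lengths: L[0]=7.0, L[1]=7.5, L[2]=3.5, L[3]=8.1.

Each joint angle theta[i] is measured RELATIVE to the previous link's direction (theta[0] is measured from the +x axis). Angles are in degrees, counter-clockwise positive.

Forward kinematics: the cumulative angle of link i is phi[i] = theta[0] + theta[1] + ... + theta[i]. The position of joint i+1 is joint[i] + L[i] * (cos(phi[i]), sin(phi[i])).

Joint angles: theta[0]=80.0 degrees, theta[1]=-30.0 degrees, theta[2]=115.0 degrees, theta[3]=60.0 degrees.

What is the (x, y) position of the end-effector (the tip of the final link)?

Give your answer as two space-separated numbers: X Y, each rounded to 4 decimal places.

joint[0] = (0.0000, 0.0000)  (base)
link 0: phi[0] = 80 = 80 deg
  cos(80 deg) = 0.1736, sin(80 deg) = 0.9848
  joint[1] = (0.0000, 0.0000) + 7 * (0.1736, 0.9848) = (0.0000 + 1.2155, 0.0000 + 6.8937) = (1.2155, 6.8937)
link 1: phi[1] = 80 + -30 = 50 deg
  cos(50 deg) = 0.6428, sin(50 deg) = 0.7660
  joint[2] = (1.2155, 6.8937) + 7.5 * (0.6428, 0.7660) = (1.2155 + 4.8209, 6.8937 + 5.7453) = (6.0364, 12.6390)
link 2: phi[2] = 80 + -30 + 115 = 165 deg
  cos(165 deg) = -0.9659, sin(165 deg) = 0.2588
  joint[3] = (6.0364, 12.6390) + 3.5 * (-0.9659, 0.2588) = (6.0364 + -3.3807, 12.6390 + 0.9059) = (2.6557, 13.5449)
link 3: phi[3] = 80 + -30 + 115 + 60 = 225 deg
  cos(225 deg) = -0.7071, sin(225 deg) = -0.7071
  joint[4] = (2.6557, 13.5449) + 8.1 * (-0.7071, -0.7071) = (2.6557 + -5.7276, 13.5449 + -5.7276) = (-3.0719, 7.8173)
End effector: (-3.0719, 7.8173)

Answer: -3.0719 7.8173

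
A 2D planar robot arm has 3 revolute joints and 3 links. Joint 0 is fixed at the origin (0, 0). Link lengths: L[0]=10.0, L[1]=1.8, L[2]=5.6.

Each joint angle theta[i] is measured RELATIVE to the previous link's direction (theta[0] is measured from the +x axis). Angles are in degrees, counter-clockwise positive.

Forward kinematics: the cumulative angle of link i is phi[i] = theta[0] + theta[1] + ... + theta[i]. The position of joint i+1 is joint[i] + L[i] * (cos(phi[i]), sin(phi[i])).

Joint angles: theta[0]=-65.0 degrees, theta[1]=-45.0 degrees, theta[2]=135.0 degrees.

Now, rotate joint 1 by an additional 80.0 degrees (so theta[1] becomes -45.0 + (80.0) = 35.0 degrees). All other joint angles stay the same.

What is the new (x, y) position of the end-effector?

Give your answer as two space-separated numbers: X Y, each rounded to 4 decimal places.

Answer: 4.3356 -4.5539

Derivation:
joint[0] = (0.0000, 0.0000)  (base)
link 0: phi[0] = -65 = -65 deg
  cos(-65 deg) = 0.4226, sin(-65 deg) = -0.9063
  joint[1] = (0.0000, 0.0000) + 10 * (0.4226, -0.9063) = (0.0000 + 4.2262, 0.0000 + -9.0631) = (4.2262, -9.0631)
link 1: phi[1] = -65 + 35 = -30 deg
  cos(-30 deg) = 0.8660, sin(-30 deg) = -0.5000
  joint[2] = (4.2262, -9.0631) + 1.8 * (0.8660, -0.5000) = (4.2262 + 1.5588, -9.0631 + -0.9000) = (5.7850, -9.9631)
link 2: phi[2] = -65 + 35 + 135 = 105 deg
  cos(105 deg) = -0.2588, sin(105 deg) = 0.9659
  joint[3] = (5.7850, -9.9631) + 5.6 * (-0.2588, 0.9659) = (5.7850 + -1.4494, -9.9631 + 5.4092) = (4.3356, -4.5539)
End effector: (4.3356, -4.5539)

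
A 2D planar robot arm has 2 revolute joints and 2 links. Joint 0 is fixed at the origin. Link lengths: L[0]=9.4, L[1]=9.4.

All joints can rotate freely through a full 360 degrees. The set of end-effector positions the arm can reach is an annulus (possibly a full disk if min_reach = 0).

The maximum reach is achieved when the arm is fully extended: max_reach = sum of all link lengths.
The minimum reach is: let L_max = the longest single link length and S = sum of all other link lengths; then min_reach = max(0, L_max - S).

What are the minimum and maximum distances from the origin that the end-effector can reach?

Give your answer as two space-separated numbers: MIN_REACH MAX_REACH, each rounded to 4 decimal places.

Answer: 0.0000 18.8000

Derivation:
Link lengths: [9.4, 9.4]
max_reach = 9.4 + 9.4 = 18.8
L_max = max([9.4, 9.4]) = 9.4
S (sum of others) = 18.8 - 9.4 = 9.4
min_reach = max(0, 9.4 - 9.4) = max(0, 0) = 0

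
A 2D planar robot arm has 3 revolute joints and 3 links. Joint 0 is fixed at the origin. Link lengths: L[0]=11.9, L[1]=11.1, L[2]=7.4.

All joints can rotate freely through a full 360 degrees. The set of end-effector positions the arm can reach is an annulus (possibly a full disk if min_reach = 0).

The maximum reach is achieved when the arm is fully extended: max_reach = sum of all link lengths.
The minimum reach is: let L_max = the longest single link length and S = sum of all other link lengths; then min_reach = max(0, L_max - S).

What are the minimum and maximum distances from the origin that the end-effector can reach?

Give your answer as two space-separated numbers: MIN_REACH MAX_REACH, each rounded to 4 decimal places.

Link lengths: [11.9, 11.1, 7.4]
max_reach = 11.9 + 11.1 + 7.4 = 30.4
L_max = max([11.9, 11.1, 7.4]) = 11.9
S (sum of others) = 30.4 - 11.9 = 18.5
min_reach = max(0, 11.9 - 18.5) = max(0, -6.6) = 0

Answer: 0.0000 30.4000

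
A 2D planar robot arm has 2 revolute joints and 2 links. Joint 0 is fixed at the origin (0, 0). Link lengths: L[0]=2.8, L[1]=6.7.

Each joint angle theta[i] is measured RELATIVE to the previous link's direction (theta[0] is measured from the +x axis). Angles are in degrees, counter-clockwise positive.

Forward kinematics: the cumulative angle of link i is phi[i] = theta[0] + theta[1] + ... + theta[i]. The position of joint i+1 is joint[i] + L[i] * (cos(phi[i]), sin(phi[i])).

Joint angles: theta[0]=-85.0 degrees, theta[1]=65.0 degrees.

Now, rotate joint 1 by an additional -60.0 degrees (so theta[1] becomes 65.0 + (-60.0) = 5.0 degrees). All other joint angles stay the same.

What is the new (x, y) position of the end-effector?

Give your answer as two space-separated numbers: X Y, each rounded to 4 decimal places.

Answer: 1.4075 -9.3876

Derivation:
joint[0] = (0.0000, 0.0000)  (base)
link 0: phi[0] = -85 = -85 deg
  cos(-85 deg) = 0.0872, sin(-85 deg) = -0.9962
  joint[1] = (0.0000, 0.0000) + 2.8 * (0.0872, -0.9962) = (0.0000 + 0.2440, 0.0000 + -2.7893) = (0.2440, -2.7893)
link 1: phi[1] = -85 + 5 = -80 deg
  cos(-80 deg) = 0.1736, sin(-80 deg) = -0.9848
  joint[2] = (0.2440, -2.7893) + 6.7 * (0.1736, -0.9848) = (0.2440 + 1.1634, -2.7893 + -6.5982) = (1.4075, -9.3876)
End effector: (1.4075, -9.3876)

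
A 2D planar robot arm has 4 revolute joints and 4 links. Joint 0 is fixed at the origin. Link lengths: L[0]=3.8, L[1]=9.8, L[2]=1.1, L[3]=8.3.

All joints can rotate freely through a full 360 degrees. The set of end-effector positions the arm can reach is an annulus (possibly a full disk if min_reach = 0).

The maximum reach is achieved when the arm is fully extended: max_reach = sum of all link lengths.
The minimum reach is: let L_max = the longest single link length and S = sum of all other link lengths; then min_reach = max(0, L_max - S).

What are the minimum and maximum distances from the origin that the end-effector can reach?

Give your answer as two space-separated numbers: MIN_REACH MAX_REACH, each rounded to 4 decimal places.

Link lengths: [3.8, 9.8, 1.1, 8.3]
max_reach = 3.8 + 9.8 + 1.1 + 8.3 = 23
L_max = max([3.8, 9.8, 1.1, 8.3]) = 9.8
S (sum of others) = 23 - 9.8 = 13.2
min_reach = max(0, 9.8 - 13.2) = max(0, -3.4) = 0

Answer: 0.0000 23.0000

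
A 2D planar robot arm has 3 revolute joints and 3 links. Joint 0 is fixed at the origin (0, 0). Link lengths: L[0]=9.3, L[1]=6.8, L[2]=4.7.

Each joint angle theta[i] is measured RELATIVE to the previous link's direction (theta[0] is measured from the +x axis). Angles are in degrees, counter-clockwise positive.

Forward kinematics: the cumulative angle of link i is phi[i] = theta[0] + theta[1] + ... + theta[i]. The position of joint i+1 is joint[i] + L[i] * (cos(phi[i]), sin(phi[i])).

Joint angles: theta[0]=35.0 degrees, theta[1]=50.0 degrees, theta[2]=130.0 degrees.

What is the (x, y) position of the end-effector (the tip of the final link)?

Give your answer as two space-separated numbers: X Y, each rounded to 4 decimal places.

joint[0] = (0.0000, 0.0000)  (base)
link 0: phi[0] = 35 = 35 deg
  cos(35 deg) = 0.8192, sin(35 deg) = 0.5736
  joint[1] = (0.0000, 0.0000) + 9.3 * (0.8192, 0.5736) = (0.0000 + 7.6181, 0.0000 + 5.3343) = (7.6181, 5.3343)
link 1: phi[1] = 35 + 50 = 85 deg
  cos(85 deg) = 0.0872, sin(85 deg) = 0.9962
  joint[2] = (7.6181, 5.3343) + 6.8 * (0.0872, 0.9962) = (7.6181 + 0.5927, 5.3343 + 6.7741) = (8.2108, 12.1084)
link 2: phi[2] = 35 + 50 + 130 = 215 deg
  cos(215 deg) = -0.8192, sin(215 deg) = -0.5736
  joint[3] = (8.2108, 12.1084) + 4.7 * (-0.8192, -0.5736) = (8.2108 + -3.8500, 12.1084 + -2.6958) = (4.3608, 9.4126)
End effector: (4.3608, 9.4126)

Answer: 4.3608 9.4126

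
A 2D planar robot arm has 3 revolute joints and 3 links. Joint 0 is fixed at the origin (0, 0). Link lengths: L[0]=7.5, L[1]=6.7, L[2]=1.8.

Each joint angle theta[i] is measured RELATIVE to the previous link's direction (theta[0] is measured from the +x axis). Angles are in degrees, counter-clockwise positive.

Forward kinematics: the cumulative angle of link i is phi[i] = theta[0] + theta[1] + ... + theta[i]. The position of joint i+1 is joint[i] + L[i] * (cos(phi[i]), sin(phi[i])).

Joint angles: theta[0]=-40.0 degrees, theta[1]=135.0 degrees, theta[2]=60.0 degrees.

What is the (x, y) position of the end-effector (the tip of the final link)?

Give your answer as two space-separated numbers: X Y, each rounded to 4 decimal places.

joint[0] = (0.0000, 0.0000)  (base)
link 0: phi[0] = -40 = -40 deg
  cos(-40 deg) = 0.7660, sin(-40 deg) = -0.6428
  joint[1] = (0.0000, 0.0000) + 7.5 * (0.7660, -0.6428) = (0.0000 + 5.7453, 0.0000 + -4.8209) = (5.7453, -4.8209)
link 1: phi[1] = -40 + 135 = 95 deg
  cos(95 deg) = -0.0872, sin(95 deg) = 0.9962
  joint[2] = (5.7453, -4.8209) + 6.7 * (-0.0872, 0.9962) = (5.7453 + -0.5839, -4.8209 + 6.6745) = (5.1614, 1.8536)
link 2: phi[2] = -40 + 135 + 60 = 155 deg
  cos(155 deg) = -0.9063, sin(155 deg) = 0.4226
  joint[3] = (5.1614, 1.8536) + 1.8 * (-0.9063, 0.4226) = (5.1614 + -1.6314, 1.8536 + 0.7607) = (3.5300, 2.6143)
End effector: (3.5300, 2.6143)

Answer: 3.5300 2.6143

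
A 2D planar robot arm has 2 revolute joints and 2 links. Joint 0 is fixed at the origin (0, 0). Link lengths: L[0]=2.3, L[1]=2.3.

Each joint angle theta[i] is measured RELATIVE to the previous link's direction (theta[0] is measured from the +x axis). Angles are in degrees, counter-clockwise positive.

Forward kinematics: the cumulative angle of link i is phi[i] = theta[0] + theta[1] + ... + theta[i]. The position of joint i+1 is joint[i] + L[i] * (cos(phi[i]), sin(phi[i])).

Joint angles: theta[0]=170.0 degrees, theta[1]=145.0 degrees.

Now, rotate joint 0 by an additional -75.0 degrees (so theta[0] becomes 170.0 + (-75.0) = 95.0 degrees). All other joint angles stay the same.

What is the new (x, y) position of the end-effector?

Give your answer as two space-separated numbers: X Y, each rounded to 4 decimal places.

Answer: -1.3505 0.2994

Derivation:
joint[0] = (0.0000, 0.0000)  (base)
link 0: phi[0] = 95 = 95 deg
  cos(95 deg) = -0.0872, sin(95 deg) = 0.9962
  joint[1] = (0.0000, 0.0000) + 2.3 * (-0.0872, 0.9962) = (0.0000 + -0.2005, 0.0000 + 2.2912) = (-0.2005, 2.2912)
link 1: phi[1] = 95 + 145 = 240 deg
  cos(240 deg) = -0.5000, sin(240 deg) = -0.8660
  joint[2] = (-0.2005, 2.2912) + 2.3 * (-0.5000, -0.8660) = (-0.2005 + -1.1500, 2.2912 + -1.9919) = (-1.3505, 0.2994)
End effector: (-1.3505, 0.2994)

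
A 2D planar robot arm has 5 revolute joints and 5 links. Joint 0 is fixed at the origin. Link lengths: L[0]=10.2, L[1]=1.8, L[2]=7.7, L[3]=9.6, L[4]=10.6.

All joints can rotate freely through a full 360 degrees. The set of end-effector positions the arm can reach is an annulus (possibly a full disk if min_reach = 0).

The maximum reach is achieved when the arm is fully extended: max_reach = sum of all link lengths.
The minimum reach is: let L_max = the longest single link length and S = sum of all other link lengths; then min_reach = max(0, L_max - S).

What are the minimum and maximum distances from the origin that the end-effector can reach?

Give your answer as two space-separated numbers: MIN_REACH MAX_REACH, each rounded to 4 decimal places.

Answer: 0.0000 39.9000

Derivation:
Link lengths: [10.2, 1.8, 7.7, 9.6, 10.6]
max_reach = 10.2 + 1.8 + 7.7 + 9.6 + 10.6 = 39.9
L_max = max([10.2, 1.8, 7.7, 9.6, 10.6]) = 10.6
S (sum of others) = 39.9 - 10.6 = 29.3
min_reach = max(0, 10.6 - 29.3) = max(0, -18.7) = 0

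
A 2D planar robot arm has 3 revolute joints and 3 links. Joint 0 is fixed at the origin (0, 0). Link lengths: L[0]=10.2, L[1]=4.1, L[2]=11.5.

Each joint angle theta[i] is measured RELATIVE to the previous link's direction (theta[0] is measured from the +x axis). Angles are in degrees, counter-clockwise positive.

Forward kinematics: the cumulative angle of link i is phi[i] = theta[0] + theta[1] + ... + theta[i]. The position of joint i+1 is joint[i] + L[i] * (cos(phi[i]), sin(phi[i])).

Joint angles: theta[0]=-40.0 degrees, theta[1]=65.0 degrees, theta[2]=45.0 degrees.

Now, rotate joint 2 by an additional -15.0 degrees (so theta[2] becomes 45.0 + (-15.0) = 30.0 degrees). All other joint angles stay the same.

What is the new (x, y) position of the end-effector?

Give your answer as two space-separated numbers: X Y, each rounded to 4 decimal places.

Answer: 18.1256 4.5965

Derivation:
joint[0] = (0.0000, 0.0000)  (base)
link 0: phi[0] = -40 = -40 deg
  cos(-40 deg) = 0.7660, sin(-40 deg) = -0.6428
  joint[1] = (0.0000, 0.0000) + 10.2 * (0.7660, -0.6428) = (0.0000 + 7.8137, 0.0000 + -6.5564) = (7.8137, -6.5564)
link 1: phi[1] = -40 + 65 = 25 deg
  cos(25 deg) = 0.9063, sin(25 deg) = 0.4226
  joint[2] = (7.8137, -6.5564) + 4.1 * (0.9063, 0.4226) = (7.8137 + 3.7159, -6.5564 + 1.7327) = (11.5295, -4.8237)
link 2: phi[2] = -40 + 65 + 30 = 55 deg
  cos(55 deg) = 0.5736, sin(55 deg) = 0.8192
  joint[3] = (11.5295, -4.8237) + 11.5 * (0.5736, 0.8192) = (11.5295 + 6.5961, -4.8237 + 9.4202) = (18.1256, 4.5965)
End effector: (18.1256, 4.5965)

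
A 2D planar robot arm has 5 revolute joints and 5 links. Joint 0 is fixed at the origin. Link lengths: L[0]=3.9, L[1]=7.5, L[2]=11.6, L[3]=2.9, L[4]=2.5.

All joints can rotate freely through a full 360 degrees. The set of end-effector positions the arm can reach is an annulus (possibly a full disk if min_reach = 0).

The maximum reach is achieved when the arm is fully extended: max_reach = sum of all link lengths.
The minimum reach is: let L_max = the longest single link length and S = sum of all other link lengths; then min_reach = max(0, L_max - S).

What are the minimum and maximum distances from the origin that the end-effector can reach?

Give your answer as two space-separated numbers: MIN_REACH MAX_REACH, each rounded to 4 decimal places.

Answer: 0.0000 28.4000

Derivation:
Link lengths: [3.9, 7.5, 11.6, 2.9, 2.5]
max_reach = 3.9 + 7.5 + 11.6 + 2.9 + 2.5 = 28.4
L_max = max([3.9, 7.5, 11.6, 2.9, 2.5]) = 11.6
S (sum of others) = 28.4 - 11.6 = 16.8
min_reach = max(0, 11.6 - 16.8) = max(0, -5.2) = 0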